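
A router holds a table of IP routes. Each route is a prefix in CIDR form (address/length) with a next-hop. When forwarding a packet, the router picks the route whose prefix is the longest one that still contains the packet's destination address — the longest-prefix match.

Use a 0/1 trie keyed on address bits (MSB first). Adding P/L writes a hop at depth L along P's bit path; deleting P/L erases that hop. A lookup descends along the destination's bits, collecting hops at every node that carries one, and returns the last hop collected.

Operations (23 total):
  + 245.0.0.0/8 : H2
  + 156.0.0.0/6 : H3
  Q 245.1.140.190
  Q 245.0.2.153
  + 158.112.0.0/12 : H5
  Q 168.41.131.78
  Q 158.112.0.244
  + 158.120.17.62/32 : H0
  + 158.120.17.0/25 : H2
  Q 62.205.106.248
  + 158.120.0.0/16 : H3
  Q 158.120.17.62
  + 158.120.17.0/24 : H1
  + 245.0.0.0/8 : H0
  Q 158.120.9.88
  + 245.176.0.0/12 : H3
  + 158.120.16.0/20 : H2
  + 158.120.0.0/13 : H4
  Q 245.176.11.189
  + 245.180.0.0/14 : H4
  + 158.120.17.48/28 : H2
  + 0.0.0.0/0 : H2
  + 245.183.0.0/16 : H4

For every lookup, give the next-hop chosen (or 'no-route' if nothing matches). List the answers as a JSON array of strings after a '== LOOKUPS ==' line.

Trace:
  + 245.0.0.0/8 (H2) depth=8
  + 156.0.0.0/6 (H3) depth=6
  lookup 245.1.140.190: bits 11110101 walk d0:-→d1:-→d2:-→d3:-→d4:-→d5:-→d6:-→d7:-→d8:H2 -> H2
  lookup 245.0.2.153: bits 11110101 walk d0:-→d1:-→d2:-→d3:-→d4:-→d5:-→d6:-→d7:-→d8:H2 -> H2
  + 158.112.0.0/12 (H5) depth=12
  lookup 168.41.131.78: bits 10 walk d0:-→d1:-→d2:- -> no-route
  lookup 158.112.0.244: bits 100111100111 walk d0:-→d1:-→d2:-→d3:-→d4:-→d5:-→d6:H3→d7:-→d8:-→d9:-→d10:-→d11:-→d12:H5 -> H5
  + 158.120.17.62/32 (H0) depth=32
  + 158.120.17.0/25 (H2) depth=25
  lookup 62.205.106.248: bits ε walk d0:- -> no-route
  + 158.120.0.0/16 (H3) depth=16
  lookup 158.120.17.62: bits 10011110011110000001000100111110 walk d0:-→d1:-→d2:-→d3:-→d4:-→d5:-→d6:H3→d7:-→d8:-→d9:-→d10:-→d11:-→d12:H5→d13:-→d14:-→d15:-→d16:H3→d17:-→d18:-→d19:-→d20:-→d21:-→d22:-→d23:-→d24:-→d25:H2→d26:-→d27:-→d28:-→d29:-→d30:-→d31:-→d32:H0 -> H0
  + 158.120.17.0/24 (H1) depth=24
  + 245.0.0.0/8 (H0) depth=8
  lookup 158.120.9.88: bits 1001111001111000000 walk d0:-→d1:-→d2:-→d3:-→d4:-→d5:-→d6:H3→d7:-→d8:-→d9:-→d10:-→d11:-→d12:H5→d13:-→d14:-→d15:-→d16:H3→d17:-→d18:-→d19:- -> H3
  + 245.176.0.0/12 (H3) depth=12
  + 158.120.16.0/20 (H2) depth=20
  + 158.120.0.0/13 (H4) depth=13
  lookup 245.176.11.189: bits 111101011011 walk d0:-→d1:-→d2:-→d3:-→d4:-→d5:-→d6:-→d7:-→d8:H0→d9:-→d10:-→d11:-→d12:H3 -> H3
  + 245.180.0.0/14 (H4) depth=14
  + 158.120.17.48/28 (H2) depth=28
  + 0.0.0.0/0 (H2) depth=0
  + 245.183.0.0/16 (H4) depth=16

== LOOKUPS ==
["H2","H2","no-route","H5","no-route","H0","H3","H3"]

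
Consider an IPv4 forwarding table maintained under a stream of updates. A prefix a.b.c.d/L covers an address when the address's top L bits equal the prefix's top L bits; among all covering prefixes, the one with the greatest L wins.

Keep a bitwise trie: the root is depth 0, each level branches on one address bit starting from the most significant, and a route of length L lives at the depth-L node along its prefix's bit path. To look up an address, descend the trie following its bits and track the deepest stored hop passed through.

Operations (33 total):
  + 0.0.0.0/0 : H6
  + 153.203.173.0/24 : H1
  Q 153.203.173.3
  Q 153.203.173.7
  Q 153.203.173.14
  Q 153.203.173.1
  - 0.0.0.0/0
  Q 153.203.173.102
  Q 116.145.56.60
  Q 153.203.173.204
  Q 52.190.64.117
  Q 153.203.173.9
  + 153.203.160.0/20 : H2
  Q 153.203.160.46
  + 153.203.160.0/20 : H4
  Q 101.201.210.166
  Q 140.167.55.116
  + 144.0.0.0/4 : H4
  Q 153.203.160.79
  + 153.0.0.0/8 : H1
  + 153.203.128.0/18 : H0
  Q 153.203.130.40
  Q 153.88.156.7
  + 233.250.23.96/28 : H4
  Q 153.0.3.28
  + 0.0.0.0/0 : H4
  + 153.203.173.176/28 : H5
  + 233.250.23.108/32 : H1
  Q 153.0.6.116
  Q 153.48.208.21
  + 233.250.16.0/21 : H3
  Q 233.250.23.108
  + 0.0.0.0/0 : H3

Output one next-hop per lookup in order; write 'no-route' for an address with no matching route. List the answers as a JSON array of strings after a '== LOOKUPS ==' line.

Process each operation:
  + 0.0.0.0/0 (H6) depth=0
  + 153.203.173.0/24 (H1) depth=24
  lookup 153.203.173.3: bits 100110011100101110101101 walk d0:H6→d1:-→d2:-→d3:-→d4:-→d5:-→d6:-→d7:-→d8:-→d9:-→d10:-→d11:-→d12:-→d13:-→d14:-→d15:-→d16:-→d17:-→d18:-→d19:-→d20:-→d21:-→d22:-→d23:-→d24:H1 -> H1
  lookup 153.203.173.7: bits 100110011100101110101101 walk d0:H6→d1:-→d2:-→d3:-→d4:-→d5:-→d6:-→d7:-→d8:-→d9:-→d10:-→d11:-→d12:-→d13:-→d14:-→d15:-→d16:-→d17:-→d18:-→d19:-→d20:-→d21:-→d22:-→d23:-→d24:H1 -> H1
  lookup 153.203.173.14: bits 100110011100101110101101 walk d0:H6→d1:-→d2:-→d3:-→d4:-→d5:-→d6:-→d7:-→d8:-→d9:-→d10:-→d11:-→d12:-→d13:-→d14:-→d15:-→d16:-→d17:-→d18:-→d19:-→d20:-→d21:-→d22:-→d23:-→d24:H1 -> H1
  lookup 153.203.173.1: bits 100110011100101110101101 walk d0:H6→d1:-→d2:-→d3:-→d4:-→d5:-→d6:-→d7:-→d8:-→d9:-→d10:-→d11:-→d12:-→d13:-→d14:-→d15:-→d16:-→d17:-→d18:-→d19:-→d20:-→d21:-→d22:-→d23:-→d24:H1 -> H1
  - 0.0.0.0/0 clear@0
  lookup 153.203.173.102: bits 100110011100101110101101 walk d0:-→d1:-→d2:-→d3:-→d4:-→d5:-→d6:-→d7:-→d8:-→d9:-→d10:-→d11:-→d12:-→d13:-→d14:-→d15:-→d16:-→d17:-→d18:-→d19:-→d20:-→d21:-→d22:-→d23:-→d24:H1 -> H1
  lookup 116.145.56.60: bits ε walk d0:- -> no-route
  lookup 153.203.173.204: bits 100110011100101110101101 walk d0:-→d1:-→d2:-→d3:-→d4:-→d5:-→d6:-→d7:-→d8:-→d9:-→d10:-→d11:-→d12:-→d13:-→d14:-→d15:-→d16:-→d17:-→d18:-→d19:-→d20:-→d21:-→d22:-→d23:-→d24:H1 -> H1
  lookup 52.190.64.117: bits ε walk d0:- -> no-route
  lookup 153.203.173.9: bits 100110011100101110101101 walk d0:-→d1:-→d2:-→d3:-→d4:-→d5:-→d6:-→d7:-→d8:-→d9:-→d10:-→d11:-→d12:-→d13:-→d14:-→d15:-→d16:-→d17:-→d18:-→d19:-→d20:-→d21:-→d22:-→d23:-→d24:H1 -> H1
  + 153.203.160.0/20 (H2) depth=20
  lookup 153.203.160.46: bits 10011001110010111010 walk d0:-→d1:-→d2:-→d3:-→d4:-→d5:-→d6:-→d7:-→d8:-→d9:-→d10:-→d11:-→d12:-→d13:-→d14:-→d15:-→d16:-→d17:-→d18:-→d19:-→d20:H2 -> H2
  + 153.203.160.0/20 (H4) depth=20
  lookup 101.201.210.166: bits ε walk d0:- -> no-route
  lookup 140.167.55.116: bits 100 walk d0:-→d1:-→d2:-→d3:- -> no-route
  + 144.0.0.0/4 (H4) depth=4
  lookup 153.203.160.79: bits 10011001110010111010 walk d0:-→d1:-→d2:-→d3:-→d4:H4→d5:-→d6:-→d7:-→d8:-→d9:-→d10:-→d11:-→d12:-→d13:-→d14:-→d15:-→d16:-→d17:-→d18:-→d19:-→d20:H4 -> H4
  + 153.0.0.0/8 (H1) depth=8
  + 153.203.128.0/18 (H0) depth=18
  lookup 153.203.130.40: bits 100110011100101110 walk d0:-→d1:-→d2:-→d3:-→d4:H4→d5:-→d6:-→d7:-→d8:H1→d9:-→d10:-→d11:-→d12:-→d13:-→d14:-→d15:-→d16:-→d17:-→d18:H0 -> H0
  lookup 153.88.156.7: bits 10011001 walk d0:-→d1:-→d2:-→d3:-→d4:H4→d5:-→d6:-→d7:-→d8:H1 -> H1
  + 233.250.23.96/28 (H4) depth=28
  lookup 153.0.3.28: bits 10011001 walk d0:-→d1:-→d2:-→d3:-→d4:H4→d5:-→d6:-→d7:-→d8:H1 -> H1
  + 0.0.0.0/0 (H4) depth=0
  + 153.203.173.176/28 (H5) depth=28
  + 233.250.23.108/32 (H1) depth=32
  lookup 153.0.6.116: bits 10011001 walk d0:H4→d1:-→d2:-→d3:-→d4:H4→d5:-→d6:-→d7:-→d8:H1 -> H1
  lookup 153.48.208.21: bits 10011001 walk d0:H4→d1:-→d2:-→d3:-→d4:H4→d5:-→d6:-→d7:-→d8:H1 -> H1
  + 233.250.16.0/21 (H3) depth=21
  lookup 233.250.23.108: bits 11101001111110100001011101101100 walk d0:H4→d1:-→d2:-→d3:-→d4:-→d5:-→d6:-→d7:-→d8:-→d9:-→d10:-→d11:-→d12:-→d13:-→d14:-→d15:-→d16:-→d17:-→d18:-→d19:-→d20:-→d21:H3→d22:-→d23:-→d24:-→d25:-→d26:-→d27:-→d28:H4→d29:-→d30:-→d31:-→d32:H1 -> H1
  + 0.0.0.0/0 (H3) depth=0

== LOOKUPS ==
["H1","H1","H1","H1","H1","no-route","H1","no-route","H1","H2","no-route","no-route","H4","H0","H1","H1","H1","H1","H1"]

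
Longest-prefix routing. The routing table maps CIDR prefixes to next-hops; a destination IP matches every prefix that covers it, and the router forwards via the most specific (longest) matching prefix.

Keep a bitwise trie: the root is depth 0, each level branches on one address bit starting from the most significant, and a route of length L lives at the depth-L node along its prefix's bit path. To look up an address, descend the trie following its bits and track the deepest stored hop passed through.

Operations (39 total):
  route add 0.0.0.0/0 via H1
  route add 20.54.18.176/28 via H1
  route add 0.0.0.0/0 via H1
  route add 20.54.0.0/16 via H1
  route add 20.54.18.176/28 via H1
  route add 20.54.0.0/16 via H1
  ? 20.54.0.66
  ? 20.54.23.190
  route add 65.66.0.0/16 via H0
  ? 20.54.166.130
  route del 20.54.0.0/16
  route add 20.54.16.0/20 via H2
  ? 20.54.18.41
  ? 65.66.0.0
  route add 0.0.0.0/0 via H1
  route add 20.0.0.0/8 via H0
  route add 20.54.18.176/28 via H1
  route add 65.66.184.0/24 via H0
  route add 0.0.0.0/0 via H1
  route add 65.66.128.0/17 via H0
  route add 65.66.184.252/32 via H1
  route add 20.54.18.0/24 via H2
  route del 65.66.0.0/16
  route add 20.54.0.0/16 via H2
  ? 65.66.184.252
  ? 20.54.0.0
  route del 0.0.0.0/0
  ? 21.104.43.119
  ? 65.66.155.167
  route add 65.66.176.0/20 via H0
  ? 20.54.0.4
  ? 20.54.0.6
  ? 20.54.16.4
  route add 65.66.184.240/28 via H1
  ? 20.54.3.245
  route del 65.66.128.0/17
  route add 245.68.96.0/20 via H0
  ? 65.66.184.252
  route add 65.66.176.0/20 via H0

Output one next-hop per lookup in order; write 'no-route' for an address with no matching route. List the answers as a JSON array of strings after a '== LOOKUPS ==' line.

Trace:
  + 0.0.0.0/0 (H1) depth=0
  + 20.54.18.176/28 (H1) depth=28
  + 0.0.0.0/0 (H1) depth=0
  + 20.54.0.0/16 (H1) depth=16
  + 20.54.18.176/28 (H1) depth=28
  + 20.54.0.0/16 (H1) depth=16
  Q 20.54.0.66: descend 0001010000110110000 ; hops seen [H1,H1] ; pick H1
  Q 20.54.23.190: descend 000101000011011000010 ; hops seen [H1,H1] ; pick H1
  + 65.66.0.0/16 (H0) depth=16
  Q 20.54.166.130: descend 0001010000110110 ; hops seen [H1,H1] ; pick H1
  del 20.54.0.0/16 (clear depth 16)
  + 20.54.16.0/20 (H2) depth=20
  Q 20.54.18.41: descend 000101000011011000010010 ; hops seen [H1,H2] ; pick H2
  Q 65.66.0.0: descend 0100000101000010 ; hops seen [H1,H0] ; pick H0
  + 0.0.0.0/0 (H1) depth=0
  + 20.0.0.0/8 (H0) depth=8
  + 20.54.18.176/28 (H1) depth=28
  + 65.66.184.0/24 (H0) depth=24
  + 0.0.0.0/0 (H1) depth=0
  + 65.66.128.0/17 (H0) depth=17
  + 65.66.184.252/32 (H1) depth=32
  + 20.54.18.0/24 (H2) depth=24
  del 65.66.0.0/16 (clear depth 16)
  + 20.54.0.0/16 (H2) depth=16
  Q 65.66.184.252: descend 01000001010000101011100011111100 ; hops seen [H1,H0,H0,H1] ; pick H1
  Q 20.54.0.0: descend 0001010000110110000 ; hops seen [H1,H0,H2] ; pick H2
  del 0.0.0.0/0 (clear depth 0)
  Q 21.104.43.119: descend 0001010 ; hops seen [∅] ; pick no-route
  Q 65.66.155.167: descend 010000010100001010 ; hops seen [H0] ; pick H0
  + 65.66.176.0/20 (H0) depth=20
  Q 20.54.0.4: descend 0001010000110110000 ; hops seen [H0,H2] ; pick H2
  Q 20.54.0.6: descend 0001010000110110000 ; hops seen [H0,H2] ; pick H2
  Q 20.54.16.4: descend 0001010000110110000100 ; hops seen [H0,H2,H2] ; pick H2
  + 65.66.184.240/28 (H1) depth=28
  Q 20.54.3.245: descend 0001010000110110000 ; hops seen [H0,H2] ; pick H2
  del 65.66.128.0/17 (clear depth 17)
  + 245.68.96.0/20 (H0) depth=20
  Q 65.66.184.252: descend 01000001010000101011100011111100 ; hops seen [H0,H0,H1,H1] ; pick H1
  + 65.66.176.0/20 (H0) depth=20

== LOOKUPS ==
["H1","H1","H1","H2","H0","H1","H2","no-route","H0","H2","H2","H2","H2","H1"]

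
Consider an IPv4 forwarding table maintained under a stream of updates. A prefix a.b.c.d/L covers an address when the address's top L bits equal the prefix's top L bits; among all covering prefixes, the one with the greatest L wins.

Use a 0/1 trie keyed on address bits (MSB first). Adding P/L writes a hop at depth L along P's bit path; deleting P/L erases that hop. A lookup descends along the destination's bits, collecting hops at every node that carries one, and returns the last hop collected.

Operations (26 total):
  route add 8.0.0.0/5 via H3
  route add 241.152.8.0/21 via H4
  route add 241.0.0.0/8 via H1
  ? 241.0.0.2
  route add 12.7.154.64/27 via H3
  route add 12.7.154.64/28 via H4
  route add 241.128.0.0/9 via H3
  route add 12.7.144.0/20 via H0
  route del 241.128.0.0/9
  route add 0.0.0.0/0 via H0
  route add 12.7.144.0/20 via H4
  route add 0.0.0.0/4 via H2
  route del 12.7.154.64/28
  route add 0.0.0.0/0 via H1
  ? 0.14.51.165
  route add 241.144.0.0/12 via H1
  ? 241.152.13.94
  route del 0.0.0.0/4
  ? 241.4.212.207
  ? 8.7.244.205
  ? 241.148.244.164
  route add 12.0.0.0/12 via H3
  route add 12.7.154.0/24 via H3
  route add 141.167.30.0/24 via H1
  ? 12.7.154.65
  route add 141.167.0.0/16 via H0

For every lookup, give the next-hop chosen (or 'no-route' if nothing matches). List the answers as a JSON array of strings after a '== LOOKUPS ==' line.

Process each operation:
  add 8.0.0.0/5 -> H3 at depth 5
  add 241.152.8.0/21 -> H4 at depth 21
  add 241.0.0.0/8 -> H1 at depth 8
  Q 241.0.0.2: descend 11110001 ; hops seen [H1] ; pick H1
  add 12.7.154.64/27 -> H3 at depth 27
  add 12.7.154.64/28 -> H4 at depth 28
  add 241.128.0.0/9 -> H3 at depth 9
  add 12.7.144.0/20 -> H0 at depth 20
  del 241.128.0.0/9 (clear depth 9)
  add 0.0.0.0/0 -> H0 at depth 0
  add 12.7.144.0/20 -> H4 at depth 20
  add 0.0.0.0/4 -> H2 at depth 4
  del 12.7.154.64/28 (clear depth 28)
  add 0.0.0.0/0 -> H1 at depth 0
  Q 0.14.51.165: descend 0000 ; hops seen [H1,H2] ; pick H2
  add 241.144.0.0/12 -> H1 at depth 12
  Q 241.152.13.94: descend 111100011001100000001 ; hops seen [H1,H1,H1,H4] ; pick H4
  del 0.0.0.0/4 (clear depth 4)
  Q 241.4.212.207: descend 11110001 ; hops seen [H1,H1] ; pick H1
  Q 8.7.244.205: descend 00001 ; hops seen [H1,H3] ; pick H3
  Q 241.148.244.164: descend 111100011001 ; hops seen [H1,H1,H1] ; pick H1
  add 12.0.0.0/12 -> H3 at depth 12
  add 12.7.154.0/24 -> H3 at depth 24
  add 141.167.30.0/24 -> H1 at depth 24
  Q 12.7.154.65: descend 0000110000000111100110100100 ; hops seen [H1,H3,H3,H4,H3,H3] ; pick H3
  add 141.167.0.0/16 -> H0 at depth 16

== LOOKUPS ==
["H1","H2","H4","H1","H3","H1","H3"]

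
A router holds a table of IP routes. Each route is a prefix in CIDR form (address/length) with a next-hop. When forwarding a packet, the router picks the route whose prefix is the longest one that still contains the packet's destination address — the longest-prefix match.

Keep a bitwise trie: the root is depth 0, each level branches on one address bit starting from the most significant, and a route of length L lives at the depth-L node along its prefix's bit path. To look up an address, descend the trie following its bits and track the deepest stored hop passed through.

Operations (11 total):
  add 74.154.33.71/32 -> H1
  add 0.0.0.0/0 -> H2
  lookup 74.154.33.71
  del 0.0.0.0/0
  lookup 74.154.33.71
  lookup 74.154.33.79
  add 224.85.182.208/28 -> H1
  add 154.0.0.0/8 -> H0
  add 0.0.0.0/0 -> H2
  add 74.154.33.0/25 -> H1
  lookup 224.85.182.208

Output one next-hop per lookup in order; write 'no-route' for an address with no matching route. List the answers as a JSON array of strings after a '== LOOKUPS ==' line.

Process each operation:
  + 74.154.33.71/32 (H1) depth=32
  + 0.0.0.0/0 (H2) depth=0
  Q 74.154.33.71: descend 01001010100110100010000101000111 ; hops seen [H2,H1] ; pick H1
  del 0.0.0.0/0 (clear depth 0)
  Q 74.154.33.71: descend 01001010100110100010000101000111 ; hops seen [H1] ; pick H1
  Q 74.154.33.79: descend 0100101010011010001000010100 ; hops seen [∅] ; pick no-route
  + 224.85.182.208/28 (H1) depth=28
  + 154.0.0.0/8 (H0) depth=8
  + 0.0.0.0/0 (H2) depth=0
  + 74.154.33.0/25 (H1) depth=25
  Q 224.85.182.208: descend 1110000001010101101101101101 ; hops seen [H2,H1] ; pick H1

== LOOKUPS ==
["H1","H1","no-route","H1"]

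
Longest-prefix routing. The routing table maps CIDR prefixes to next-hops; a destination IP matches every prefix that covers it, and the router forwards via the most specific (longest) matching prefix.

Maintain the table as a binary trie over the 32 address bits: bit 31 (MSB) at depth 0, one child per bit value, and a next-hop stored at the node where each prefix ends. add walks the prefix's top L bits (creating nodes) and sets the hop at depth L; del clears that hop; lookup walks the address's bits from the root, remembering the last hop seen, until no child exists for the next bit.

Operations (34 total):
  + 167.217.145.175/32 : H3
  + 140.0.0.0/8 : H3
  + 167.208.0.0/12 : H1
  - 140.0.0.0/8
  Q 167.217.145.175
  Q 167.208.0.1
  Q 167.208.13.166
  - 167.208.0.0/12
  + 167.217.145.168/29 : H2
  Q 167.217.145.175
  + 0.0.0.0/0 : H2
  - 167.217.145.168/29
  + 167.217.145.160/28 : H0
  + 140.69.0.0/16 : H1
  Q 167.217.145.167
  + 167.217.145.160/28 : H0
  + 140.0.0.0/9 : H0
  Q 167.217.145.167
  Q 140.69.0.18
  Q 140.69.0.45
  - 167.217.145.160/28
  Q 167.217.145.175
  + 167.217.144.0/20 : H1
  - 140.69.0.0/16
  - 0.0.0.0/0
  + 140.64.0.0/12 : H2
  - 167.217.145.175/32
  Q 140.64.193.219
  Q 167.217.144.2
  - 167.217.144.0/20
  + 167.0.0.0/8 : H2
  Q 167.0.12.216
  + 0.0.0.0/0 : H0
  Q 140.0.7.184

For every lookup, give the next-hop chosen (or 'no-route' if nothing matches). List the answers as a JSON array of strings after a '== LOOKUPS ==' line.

Process each operation:
  + 167.217.145.175/32 (H3) depth=32
  + 140.0.0.0/8 (H3) depth=8
  + 167.208.0.0/12 (H1) depth=12
  del 140.0.0.0/8 (clear depth 8)
  ? 167.217.145.175  path d0:-→d1:-→d2:-→d3:-→d4:-→d5:-→d6:-→d7:-→d8:-→d9:-→d10:-→d11:-→d12:H1→d13:-→d14:-→d15:-→d16:-→d17:-→d18:-→d19:-→d20:-→d21:-→d22:-→d23:-→d24:-→d25:-→d26:-→d27:-→d28:-→d29:-→d30:-→d31:-→d32:H3  best=H3
  ? 167.208.0.1  path d0:-→d1:-→d2:-→d3:-→d4:-→d5:-→d6:-→d7:-→d8:-→d9:-→d10:-→d11:-→d12:H1  best=H1
  ? 167.208.13.166  path d0:-→d1:-→d2:-→d3:-→d4:-→d5:-→d6:-→d7:-→d8:-→d9:-→d10:-→d11:-→d12:H1  best=H1
  del 167.208.0.0/12 (clear depth 12)
  + 167.217.145.168/29 (H2) depth=29
  ? 167.217.145.175  path d0:-→d1:-→d2:-→d3:-→d4:-→d5:-→d6:-→d7:-→d8:-→d9:-→d10:-→d11:-→d12:-→d13:-→d14:-→d15:-→d16:-→d17:-→d18:-→d19:-→d20:-→d21:-→d22:-→d23:-→d24:-→d25:-→d26:-→d27:-→d28:-→d29:H2→d30:-→d31:-→d32:H3  best=H3
  + 0.0.0.0/0 (H2) depth=0
  del 167.217.145.168/29 (clear depth 29)
  + 167.217.145.160/28 (H0) depth=28
  + 140.69.0.0/16 (H1) depth=16
  ? 167.217.145.167  path d0:H2→d1:-→d2:-→d3:-→d4:-→d5:-→d6:-→d7:-→d8:-→d9:-→d10:-→d11:-→d12:-→d13:-→d14:-→d15:-→d16:-→d17:-→d18:-→d19:-→d20:-→d21:-→d22:-→d23:-→d24:-→d25:-→d26:-→d27:-→d28:H0  best=H0
  + 167.217.145.160/28 (H0) depth=28
  + 140.0.0.0/9 (H0) depth=9
  ? 167.217.145.167  path d0:H2→d1:-→d2:-→d3:-→d4:-→d5:-→d6:-→d7:-→d8:-→d9:-→d10:-→d11:-→d12:-→d13:-→d14:-→d15:-→d16:-→d17:-→d18:-→d19:-→d20:-→d21:-→d22:-→d23:-→d24:-→d25:-→d26:-→d27:-→d28:H0  best=H0
  ? 140.69.0.18  path d0:H2→d1:-→d2:-→d3:-→d4:-→d5:-→d6:-→d7:-→d8:-→d9:H0→d10:-→d11:-→d12:-→d13:-→d14:-→d15:-→d16:H1  best=H1
  ? 140.69.0.45  path d0:H2→d1:-→d2:-→d3:-→d4:-→d5:-→d6:-→d7:-→d8:-→d9:H0→d10:-→d11:-→d12:-→d13:-→d14:-→d15:-→d16:H1  best=H1
  del 167.217.145.160/28 (clear depth 28)
  ? 167.217.145.175  path d0:H2→d1:-→d2:-→d3:-→d4:-→d5:-→d6:-→d7:-→d8:-→d9:-→d10:-→d11:-→d12:-→d13:-→d14:-→d15:-→d16:-→d17:-→d18:-→d19:-→d20:-→d21:-→d22:-→d23:-→d24:-→d25:-→d26:-→d27:-→d28:-→d29:-→d30:-→d31:-→d32:H3  best=H3
  + 167.217.144.0/20 (H1) depth=20
  del 140.69.0.0/16 (clear depth 16)
  del 0.0.0.0/0 (clear depth 0)
  + 140.64.0.0/12 (H2) depth=12
  del 167.217.145.175/32 (clear depth 32)
  ? 140.64.193.219  path d0:-→d1:-→d2:-→d3:-→d4:-→d5:-→d6:-→d7:-→d8:-→d9:H0→d10:-→d11:-→d12:H2→d13:-  best=H2
  ? 167.217.144.2  path d0:-→d1:-→d2:-→d3:-→d4:-→d5:-→d6:-→d7:-→d8:-→d9:-→d10:-→d11:-→d12:-→d13:-→d14:-→d15:-→d16:-→d17:-→d18:-→d19:-→d20:H1→d21:-→d22:-→d23:-  best=H1
  del 167.217.144.0/20 (clear depth 20)
  + 167.0.0.0/8 (H2) depth=8
  ? 167.0.12.216  path d0:-→d1:-→d2:-→d3:-→d4:-→d5:-→d6:-→d7:-→d8:H2  best=H2
  + 0.0.0.0/0 (H0) depth=0
  ? 140.0.7.184  path d0:H0→d1:-→d2:-→d3:-→d4:-→d5:-→d6:-→d7:-→d8:-→d9:H0  best=H0

== LOOKUPS ==
["H3","H1","H1","H3","H0","H0","H1","H1","H3","H2","H1","H2","H0"]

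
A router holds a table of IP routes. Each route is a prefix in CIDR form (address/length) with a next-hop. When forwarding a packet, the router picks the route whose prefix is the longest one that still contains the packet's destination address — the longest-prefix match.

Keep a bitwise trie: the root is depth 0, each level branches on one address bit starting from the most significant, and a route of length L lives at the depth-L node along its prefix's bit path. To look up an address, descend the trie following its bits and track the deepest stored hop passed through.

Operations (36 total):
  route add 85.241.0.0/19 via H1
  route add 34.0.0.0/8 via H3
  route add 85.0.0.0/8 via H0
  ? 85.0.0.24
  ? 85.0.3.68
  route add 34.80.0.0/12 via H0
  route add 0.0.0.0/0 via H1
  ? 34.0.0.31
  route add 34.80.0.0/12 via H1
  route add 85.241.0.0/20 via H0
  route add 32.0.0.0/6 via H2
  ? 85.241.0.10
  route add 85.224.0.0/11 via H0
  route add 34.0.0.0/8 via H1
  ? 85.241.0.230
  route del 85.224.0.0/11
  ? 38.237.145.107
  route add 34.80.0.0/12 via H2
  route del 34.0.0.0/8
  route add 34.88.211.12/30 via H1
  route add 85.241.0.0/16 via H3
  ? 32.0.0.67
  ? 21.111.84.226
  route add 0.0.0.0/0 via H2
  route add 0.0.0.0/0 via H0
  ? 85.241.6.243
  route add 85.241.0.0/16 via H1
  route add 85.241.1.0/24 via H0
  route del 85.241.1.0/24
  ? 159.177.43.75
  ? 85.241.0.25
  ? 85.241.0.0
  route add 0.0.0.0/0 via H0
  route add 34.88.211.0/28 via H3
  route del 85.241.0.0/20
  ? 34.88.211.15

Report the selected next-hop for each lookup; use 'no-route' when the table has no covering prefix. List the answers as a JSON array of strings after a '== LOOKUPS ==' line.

Process each operation:
  add 85.241.0.0/19 -> H1 at depth 19
  add 34.0.0.0/8 -> H3 at depth 8
  add 85.0.0.0/8 -> H0 at depth 8
  lookup 85.0.0.24: bits 01010101 walk d0:-→d1:-→d2:-→d3:-→d4:-→d5:-→d6:-→d7:-→d8:H0 -> H0
  lookup 85.0.3.68: bits 01010101 walk d0:-→d1:-→d2:-→d3:-→d4:-→d5:-→d6:-→d7:-→d8:H0 -> H0
  add 34.80.0.0/12 -> H0 at depth 12
  add 0.0.0.0/0 -> H1 at depth 0
  lookup 34.0.0.31: bits 001000100 walk d0:H1→d1:-→d2:-→d3:-→d4:-→d5:-→d6:-→d7:-→d8:H3→d9:- -> H3
  add 34.80.0.0/12 -> H1 at depth 12
  add 85.241.0.0/20 -> H0 at depth 20
  add 32.0.0.0/6 -> H2 at depth 6
  lookup 85.241.0.10: bits 01010101111100010000 walk d0:H1→d1:-→d2:-→d3:-→d4:-→d5:-→d6:-→d7:-→d8:H0→d9:-→d10:-→d11:-→d12:-→d13:-→d14:-→d15:-→d16:-→d17:-→d18:-→d19:H1→d20:H0 -> H0
  add 85.224.0.0/11 -> H0 at depth 11
  add 34.0.0.0/8 -> H1 at depth 8
  lookup 85.241.0.230: bits 01010101111100010000 walk d0:H1→d1:-→d2:-→d3:-→d4:-→d5:-→d6:-→d7:-→d8:H0→d9:-→d10:-→d11:H0→d12:-→d13:-→d14:-→d15:-→d16:-→d17:-→d18:-→d19:H1→d20:H0 -> H0
  - 85.224.0.0/11 clear@11
  lookup 38.237.145.107: bits 00100 walk d0:H1→d1:-→d2:-→d3:-→d4:-→d5:- -> H1
  add 34.80.0.0/12 -> H2 at depth 12
  - 34.0.0.0/8 clear@8
  add 34.88.211.12/30 -> H1 at depth 30
  add 85.241.0.0/16 -> H3 at depth 16
  lookup 32.0.0.67: bits 001000 walk d0:H1→d1:-→d2:-→d3:-→d4:-→d5:-→d6:H2 -> H2
  lookup 21.111.84.226: bits 00 walk d0:H1→d1:-→d2:- -> H1
  add 0.0.0.0/0 -> H2 at depth 0
  add 0.0.0.0/0 -> H0 at depth 0
  lookup 85.241.6.243: bits 01010101111100010000 walk d0:H0→d1:-→d2:-→d3:-→d4:-→d5:-→d6:-→d7:-→d8:H0→d9:-→d10:-→d11:-→d12:-→d13:-→d14:-→d15:-→d16:H3→d17:-→d18:-→d19:H1→d20:H0 -> H0
  add 85.241.0.0/16 -> H1 at depth 16
  add 85.241.1.0/24 -> H0 at depth 24
  - 85.241.1.0/24 clear@24
  lookup 159.177.43.75: bits ε walk d0:H0 -> H0
  lookup 85.241.0.25: bits 01010101111100010000000 walk d0:H0→d1:-→d2:-→d3:-→d4:-→d5:-→d6:-→d7:-→d8:H0→d9:-→d10:-→d11:-→d12:-→d13:-→d14:-→d15:-→d16:H1→d17:-→d18:-→d19:H1→d20:H0→d21:-→d22:-→d23:- -> H0
  lookup 85.241.0.0: bits 01010101111100010000000 walk d0:H0→d1:-→d2:-→d3:-→d4:-→d5:-→d6:-→d7:-→d8:H0→d9:-→d10:-→d11:-→d12:-→d13:-→d14:-→d15:-→d16:H1→d17:-→d18:-→d19:H1→d20:H0→d21:-→d22:-→d23:- -> H0
  add 0.0.0.0/0 -> H0 at depth 0
  add 34.88.211.0/28 -> H3 at depth 28
  - 85.241.0.0/20 clear@20
  lookup 34.88.211.15: bits 001000100101100011010011000011 walk d0:H0→d1:-→d2:-→d3:-→d4:-→d5:-→d6:H2→d7:-→d8:-→d9:-→d10:-→d11:-→d12:H2→d13:-→d14:-→d15:-→d16:-→d17:-→d18:-→d19:-→d20:-→d21:-→d22:-→d23:-→d24:-→d25:-→d26:-→d27:-→d28:H3→d29:-→d30:H1 -> H1

== LOOKUPS ==
["H0","H0","H3","H0","H0","H1","H2","H1","H0","H0","H0","H0","H1"]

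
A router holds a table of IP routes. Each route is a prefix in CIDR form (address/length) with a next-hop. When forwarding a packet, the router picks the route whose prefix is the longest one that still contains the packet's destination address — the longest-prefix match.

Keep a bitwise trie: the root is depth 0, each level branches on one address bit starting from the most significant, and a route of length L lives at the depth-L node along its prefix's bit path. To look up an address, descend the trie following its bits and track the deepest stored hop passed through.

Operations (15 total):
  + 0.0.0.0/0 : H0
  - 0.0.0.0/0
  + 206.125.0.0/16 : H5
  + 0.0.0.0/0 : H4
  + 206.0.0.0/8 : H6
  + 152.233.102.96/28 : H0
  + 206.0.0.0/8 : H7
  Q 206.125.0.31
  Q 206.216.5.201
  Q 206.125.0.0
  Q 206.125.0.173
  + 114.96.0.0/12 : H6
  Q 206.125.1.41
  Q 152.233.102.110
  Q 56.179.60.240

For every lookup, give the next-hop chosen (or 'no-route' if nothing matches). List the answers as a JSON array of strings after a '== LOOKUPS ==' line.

Process each operation:
  add 0.0.0.0/0 -> H0 at depth 0
  - 0.0.0.0/0 clear@0
  add 206.125.0.0/16 -> H5 at depth 16
  add 0.0.0.0/0 -> H4 at depth 0
  add 206.0.0.0/8 -> H6 at depth 8
  add 152.233.102.96/28 -> H0 at depth 28
  add 206.0.0.0/8 -> H7 at depth 8
  lookup 206.125.0.31: bits 1100111001111101 walk d0:H4→d1:-→d2:-→d3:-→d4:-→d5:-→d6:-→d7:-→d8:H7→d9:-→d10:-→d11:-→d12:-→d13:-→d14:-→d15:-→d16:H5 -> H5
  lookup 206.216.5.201: bits 11001110 walk d0:H4→d1:-→d2:-→d3:-→d4:-→d5:-→d6:-→d7:-→d8:H7 -> H7
  lookup 206.125.0.0: bits 1100111001111101 walk d0:H4→d1:-→d2:-→d3:-→d4:-→d5:-→d6:-→d7:-→d8:H7→d9:-→d10:-→d11:-→d12:-→d13:-→d14:-→d15:-→d16:H5 -> H5
  lookup 206.125.0.173: bits 1100111001111101 walk d0:H4→d1:-→d2:-→d3:-→d4:-→d5:-→d6:-→d7:-→d8:H7→d9:-→d10:-→d11:-→d12:-→d13:-→d14:-→d15:-→d16:H5 -> H5
  add 114.96.0.0/12 -> H6 at depth 12
  lookup 206.125.1.41: bits 1100111001111101 walk d0:H4→d1:-→d2:-→d3:-→d4:-→d5:-→d6:-→d7:-→d8:H7→d9:-→d10:-→d11:-→d12:-→d13:-→d14:-→d15:-→d16:H5 -> H5
  lookup 152.233.102.110: bits 1001100011101001011001100110 walk d0:H4→d1:-→d2:-→d3:-→d4:-→d5:-→d6:-→d7:-→d8:-→d9:-→d10:-→d11:-→d12:-→d13:-→d14:-→d15:-→d16:-→d17:-→d18:-→d19:-→d20:-→d21:-→d22:-→d23:-→d24:-→d25:-→d26:-→d27:-→d28:H0 -> H0
  lookup 56.179.60.240: bits 0 walk d0:H4→d1:- -> H4

== LOOKUPS ==
["H5","H7","H5","H5","H5","H0","H4"]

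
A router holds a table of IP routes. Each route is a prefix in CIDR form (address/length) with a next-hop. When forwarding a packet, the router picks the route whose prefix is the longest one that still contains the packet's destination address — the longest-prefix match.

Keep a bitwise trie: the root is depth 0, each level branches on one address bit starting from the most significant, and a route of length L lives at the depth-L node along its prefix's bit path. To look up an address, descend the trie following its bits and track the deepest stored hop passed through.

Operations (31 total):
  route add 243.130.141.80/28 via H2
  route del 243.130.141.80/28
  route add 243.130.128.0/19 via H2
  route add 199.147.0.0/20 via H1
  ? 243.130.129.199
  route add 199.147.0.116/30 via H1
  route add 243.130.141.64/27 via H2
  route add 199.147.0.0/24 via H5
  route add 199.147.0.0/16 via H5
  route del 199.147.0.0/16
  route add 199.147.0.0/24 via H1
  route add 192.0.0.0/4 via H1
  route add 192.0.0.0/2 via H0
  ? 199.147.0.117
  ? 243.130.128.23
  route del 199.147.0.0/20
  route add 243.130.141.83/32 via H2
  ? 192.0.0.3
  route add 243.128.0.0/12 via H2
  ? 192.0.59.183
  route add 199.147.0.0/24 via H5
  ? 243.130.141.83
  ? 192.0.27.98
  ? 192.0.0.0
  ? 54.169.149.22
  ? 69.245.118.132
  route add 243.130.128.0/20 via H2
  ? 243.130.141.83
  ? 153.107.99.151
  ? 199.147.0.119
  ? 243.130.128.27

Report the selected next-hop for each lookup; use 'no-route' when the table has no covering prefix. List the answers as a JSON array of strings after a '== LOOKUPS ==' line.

Process each operation:
  + 243.130.141.80/28 (H2) depth=28
  - 243.130.141.80/28 clear@28
  + 243.130.128.0/19 (H2) depth=19
  + 199.147.0.0/20 (H1) depth=20
  lookup 243.130.129.199: bits 11110011100000101000 walk d0:-→d1:-→d2:-→d3:-→d4:-→d5:-→d6:-→d7:-→d8:-→d9:-→d10:-→d11:-→d12:-→d13:-→d14:-→d15:-→d16:-→d17:-→d18:-→d19:H2→d20:- -> H2
  + 199.147.0.116/30 (H1) depth=30
  + 243.130.141.64/27 (H2) depth=27
  + 199.147.0.0/24 (H5) depth=24
  + 199.147.0.0/16 (H5) depth=16
  - 199.147.0.0/16 clear@16
  + 199.147.0.0/24 (H1) depth=24
  + 192.0.0.0/4 (H1) depth=4
  + 192.0.0.0/2 (H0) depth=2
  lookup 199.147.0.117: bits 110001111001001100000000011101 walk d0:-→d1:-→d2:H0→d3:-→d4:H1→d5:-→d6:-→d7:-→d8:-→d9:-→d10:-→d11:-→d12:-→d13:-→d14:-→d15:-→d16:-→d17:-→d18:-→d19:-→d20:H1→d21:-→d22:-→d23:-→d24:H1→d25:-→d26:-→d27:-→d28:-→d29:-→d30:H1 -> H1
  lookup 243.130.128.23: bits 11110011100000101000 walk d0:-→d1:-→d2:H0→d3:-→d4:-→d5:-→d6:-→d7:-→d8:-→d9:-→d10:-→d11:-→d12:-→d13:-→d14:-→d15:-→d16:-→d17:-→d18:-→d19:H2→d20:- -> H2
  - 199.147.0.0/20 clear@20
  + 243.130.141.83/32 (H2) depth=32
  lookup 192.0.0.3: bits 11000 walk d0:-→d1:-→d2:H0→d3:-→d4:H1→d5:- -> H1
  + 243.128.0.0/12 (H2) depth=12
  lookup 192.0.59.183: bits 11000 walk d0:-→d1:-→d2:H0→d3:-→d4:H1→d5:- -> H1
  + 199.147.0.0/24 (H5) depth=24
  lookup 243.130.141.83: bits 11110011100000101000110101010011 walk d0:-→d1:-→d2:H0→d3:-→d4:-→d5:-→d6:-→d7:-→d8:-→d9:-→d10:-→d11:-→d12:H2→d13:-→d14:-→d15:-→d16:-→d17:-→d18:-→d19:H2→d20:-→d21:-→d22:-→d23:-→d24:-→d25:-→d26:-→d27:H2→d28:-→d29:-→d30:-→d31:-→d32:H2 -> H2
  lookup 192.0.27.98: bits 11000 walk d0:-→d1:-→d2:H0→d3:-→d4:H1→d5:- -> H1
  lookup 192.0.0.0: bits 11000 walk d0:-→d1:-→d2:H0→d3:-→d4:H1→d5:- -> H1
  lookup 54.169.149.22: bits ε walk d0:- -> no-route
  lookup 69.245.118.132: bits ε walk d0:- -> no-route
  + 243.130.128.0/20 (H2) depth=20
  lookup 243.130.141.83: bits 11110011100000101000110101010011 walk d0:-→d1:-→d2:H0→d3:-→d4:-→d5:-→d6:-→d7:-→d8:-→d9:-→d10:-→d11:-→d12:H2→d13:-→d14:-→d15:-→d16:-→d17:-→d18:-→d19:H2→d20:H2→d21:-→d22:-→d23:-→d24:-→d25:-→d26:-→d27:H2→d28:-→d29:-→d30:-→d31:-→d32:H2 -> H2
  lookup 153.107.99.151: bits 1 walk d0:-→d1:- -> no-route
  lookup 199.147.0.119: bits 110001111001001100000000011101 walk d0:-→d1:-→d2:H0→d3:-→d4:H1→d5:-→d6:-→d7:-→d8:-→d9:-→d10:-→d11:-→d12:-→d13:-→d14:-→d15:-→d16:-→d17:-→d18:-→d19:-→d20:-→d21:-→d22:-→d23:-→d24:H5→d25:-→d26:-→d27:-→d28:-→d29:-→d30:H1 -> H1
  lookup 243.130.128.27: bits 11110011100000101000 walk d0:-→d1:-→d2:H0→d3:-→d4:-→d5:-→d6:-→d7:-→d8:-→d9:-→d10:-→d11:-→d12:H2→d13:-→d14:-→d15:-→d16:-→d17:-→d18:-→d19:H2→d20:H2 -> H2

== LOOKUPS ==
["H2","H1","H2","H1","H1","H2","H1","H1","no-route","no-route","H2","no-route","H1","H2"]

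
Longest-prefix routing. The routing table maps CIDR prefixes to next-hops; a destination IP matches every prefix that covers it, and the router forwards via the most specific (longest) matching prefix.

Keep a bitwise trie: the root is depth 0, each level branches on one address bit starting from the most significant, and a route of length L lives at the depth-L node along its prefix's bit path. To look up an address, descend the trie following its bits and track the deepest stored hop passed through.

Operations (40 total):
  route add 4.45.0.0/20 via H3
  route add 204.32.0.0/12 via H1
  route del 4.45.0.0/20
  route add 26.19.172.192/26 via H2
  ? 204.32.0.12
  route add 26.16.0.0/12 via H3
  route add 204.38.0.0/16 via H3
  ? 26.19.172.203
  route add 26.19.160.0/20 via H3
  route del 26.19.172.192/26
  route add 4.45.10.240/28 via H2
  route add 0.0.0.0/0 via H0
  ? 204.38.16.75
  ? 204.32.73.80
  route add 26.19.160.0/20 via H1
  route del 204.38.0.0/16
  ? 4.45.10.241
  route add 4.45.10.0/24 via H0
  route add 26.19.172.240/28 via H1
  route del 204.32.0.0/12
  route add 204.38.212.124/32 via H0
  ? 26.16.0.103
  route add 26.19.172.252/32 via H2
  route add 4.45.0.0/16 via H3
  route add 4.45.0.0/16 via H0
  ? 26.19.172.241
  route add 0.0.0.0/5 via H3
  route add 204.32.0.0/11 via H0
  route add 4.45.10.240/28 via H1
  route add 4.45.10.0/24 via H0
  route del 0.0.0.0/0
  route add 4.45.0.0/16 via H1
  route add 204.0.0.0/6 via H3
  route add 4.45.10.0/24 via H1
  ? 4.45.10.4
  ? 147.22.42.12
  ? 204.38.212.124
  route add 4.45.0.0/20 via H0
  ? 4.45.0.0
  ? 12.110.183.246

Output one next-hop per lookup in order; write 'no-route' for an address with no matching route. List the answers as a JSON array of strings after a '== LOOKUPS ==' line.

Process each operation:
  + 4.45.0.0/20 (H3) depth=20
  + 204.32.0.0/12 (H1) depth=12
  - 4.45.0.0/20 clear@20
  + 26.19.172.192/26 (H2) depth=26
  ? 204.32.0.12  path d0:-→d1:-→d2:-→d3:-→d4:-→d5:-→d6:-→d7:-→d8:-→d9:-→d10:-→d11:-→d12:H1  best=H1
  + 26.16.0.0/12 (H3) depth=12
  + 204.38.0.0/16 (H3) depth=16
  ? 26.19.172.203  path d0:-→d1:-→d2:-→d3:-→d4:-→d5:-→d6:-→d7:-→d8:-→d9:-→d10:-→d11:-→d12:H3→d13:-→d14:-→d15:-→d16:-→d17:-→d18:-→d19:-→d20:-→d21:-→d22:-→d23:-→d24:-→d25:-→d26:H2  best=H2
  + 26.19.160.0/20 (H3) depth=20
  - 26.19.172.192/26 clear@26
  + 4.45.10.240/28 (H2) depth=28
  + 0.0.0.0/0 (H0) depth=0
  ? 204.38.16.75  path d0:H0→d1:-→d2:-→d3:-→d4:-→d5:-→d6:-→d7:-→d8:-→d9:-→d10:-→d11:-→d12:H1→d13:-→d14:-→d15:-→d16:H3  best=H3
  ? 204.32.73.80  path d0:H0→d1:-→d2:-→d3:-→d4:-→d5:-→d6:-→d7:-→d8:-→d9:-→d10:-→d11:-→d12:H1→d13:-  best=H1
  + 26.19.160.0/20 (H1) depth=20
  - 204.38.0.0/16 clear@16
  ? 4.45.10.241  path d0:H0→d1:-→d2:-→d3:-→d4:-→d5:-→d6:-→d7:-→d8:-→d9:-→d10:-→d11:-→d12:-→d13:-→d14:-→d15:-→d16:-→d17:-→d18:-→d19:-→d20:-→d21:-→d22:-→d23:-→d24:-→d25:-→d26:-→d27:-→d28:H2  best=H2
  + 4.45.10.0/24 (H0) depth=24
  + 26.19.172.240/28 (H1) depth=28
  - 204.32.0.0/12 clear@12
  + 204.38.212.124/32 (H0) depth=32
  ? 26.16.0.103  path d0:H0→d1:-→d2:-→d3:-→d4:-→d5:-→d6:-→d7:-→d8:-→d9:-→d10:-→d11:-→d12:H3→d13:-→d14:-  best=H3
  + 26.19.172.252/32 (H2) depth=32
  + 4.45.0.0/16 (H3) depth=16
  + 4.45.0.0/16 (H0) depth=16
  ? 26.19.172.241  path d0:H0→d1:-→d2:-→d3:-→d4:-→d5:-→d6:-→d7:-→d8:-→d9:-→d10:-→d11:-→d12:H3→d13:-→d14:-→d15:-→d16:-→d17:-→d18:-→d19:-→d20:H1→d21:-→d22:-→d23:-→d24:-→d25:-→d26:-→d27:-→d28:H1  best=H1
  + 0.0.0.0/5 (H3) depth=5
  + 204.32.0.0/11 (H0) depth=11
  + 4.45.10.240/28 (H1) depth=28
  + 4.45.10.0/24 (H0) depth=24
  - 0.0.0.0/0 clear@0
  + 4.45.0.0/16 (H1) depth=16
  + 204.0.0.0/6 (H3) depth=6
  + 4.45.10.0/24 (H1) depth=24
  ? 4.45.10.4  path d0:-→d1:-→d2:-→d3:-→d4:-→d5:H3→d6:-→d7:-→d8:-→d9:-→d10:-→d11:-→d12:-→d13:-→d14:-→d15:-→d16:H1→d17:-→d18:-→d19:-→d20:-→d21:-→d22:-→d23:-→d24:H1  best=H1
  ? 147.22.42.12  path d0:-→d1:-  best=no-route
  ? 204.38.212.124  path d0:-→d1:-→d2:-→d3:-→d4:-→d5:-→d6:H3→d7:-→d8:-→d9:-→d10:-→d11:H0→d12:-→d13:-→d14:-→d15:-→d16:-→d17:-→d18:-→d19:-→d20:-→d21:-→d22:-→d23:-→d24:-→d25:-→d26:-→d27:-→d28:-→d29:-→d30:-→d31:-→d32:H0  best=H0
  + 4.45.0.0/20 (H0) depth=20
  ? 4.45.0.0  path d0:-→d1:-→d2:-→d3:-→d4:-→d5:H3→d6:-→d7:-→d8:-→d9:-→d10:-→d11:-→d12:-→d13:-→d14:-→d15:-→d16:H1→d17:-→d18:-→d19:-→d20:H0  best=H0
  ? 12.110.183.246  path d0:-→d1:-→d2:-→d3:-→d4:-  best=no-route

== LOOKUPS ==
["H1","H2","H3","H1","H2","H3","H1","H1","no-route","H0","H0","no-route"]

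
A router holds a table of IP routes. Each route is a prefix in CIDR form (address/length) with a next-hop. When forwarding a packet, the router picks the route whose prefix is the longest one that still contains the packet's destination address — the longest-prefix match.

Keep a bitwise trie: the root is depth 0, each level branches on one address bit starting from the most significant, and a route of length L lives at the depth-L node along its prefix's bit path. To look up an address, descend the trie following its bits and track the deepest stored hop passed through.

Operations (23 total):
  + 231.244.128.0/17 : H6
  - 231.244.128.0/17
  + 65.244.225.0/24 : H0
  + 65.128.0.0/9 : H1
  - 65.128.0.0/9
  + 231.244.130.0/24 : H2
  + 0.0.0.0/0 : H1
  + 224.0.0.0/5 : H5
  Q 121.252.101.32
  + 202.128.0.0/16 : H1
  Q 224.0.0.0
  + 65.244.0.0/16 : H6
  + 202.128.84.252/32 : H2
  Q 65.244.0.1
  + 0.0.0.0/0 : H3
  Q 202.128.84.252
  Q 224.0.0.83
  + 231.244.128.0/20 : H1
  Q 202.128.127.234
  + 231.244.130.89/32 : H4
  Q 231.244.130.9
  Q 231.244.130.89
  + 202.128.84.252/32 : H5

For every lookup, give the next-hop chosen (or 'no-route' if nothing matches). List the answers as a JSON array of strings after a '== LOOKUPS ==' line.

Trace:
  add 231.244.128.0/17 -> H6 at depth 17
  del 231.244.128.0/17 (clear depth 17)
  add 65.244.225.0/24 -> H0 at depth 24
  add 65.128.0.0/9 -> H1 at depth 9
  del 65.128.0.0/9 (clear depth 9)
  add 231.244.130.0/24 -> H2 at depth 24
  add 0.0.0.0/0 -> H1 at depth 0
  add 224.0.0.0/5 -> H5 at depth 5
  ? 121.252.101.32  path d0:H1→d1:-→d2:-  best=H1
  add 202.128.0.0/16 -> H1 at depth 16
  ? 224.0.0.0  path d0:H1→d1:-→d2:-→d3:-→d4:-→d5:H5  best=H5
  add 65.244.0.0/16 -> H6 at depth 16
  add 202.128.84.252/32 -> H2 at depth 32
  ? 65.244.0.1  path d0:H1→d1:-→d2:-→d3:-→d4:-→d5:-→d6:-→d7:-→d8:-→d9:-→d10:-→d11:-→d12:-→d13:-→d14:-→d15:-→d16:H6  best=H6
  add 0.0.0.0/0 -> H3 at depth 0
  ? 202.128.84.252  path d0:H3→d1:-→d2:-→d3:-→d4:-→d5:-→d6:-→d7:-→d8:-→d9:-→d10:-→d11:-→d12:-→d13:-→d14:-→d15:-→d16:H1→d17:-→d18:-→d19:-→d20:-→d21:-→d22:-→d23:-→d24:-→d25:-→d26:-→d27:-→d28:-→d29:-→d30:-→d31:-→d32:H2  best=H2
  ? 224.0.0.83  path d0:H3→d1:-→d2:-→d3:-→d4:-→d5:H5  best=H5
  add 231.244.128.0/20 -> H1 at depth 20
  ? 202.128.127.234  path d0:H3→d1:-→d2:-→d3:-→d4:-→d5:-→d6:-→d7:-→d8:-→d9:-→d10:-→d11:-→d12:-→d13:-→d14:-→d15:-→d16:H1→d17:-→d18:-  best=H1
  add 231.244.130.89/32 -> H4 at depth 32
  ? 231.244.130.9  path d0:H3→d1:-→d2:-→d3:-→d4:-→d5:H5→d6:-→d7:-→d8:-→d9:-→d10:-→d11:-→d12:-→d13:-→d14:-→d15:-→d16:-→d17:-→d18:-→d19:-→d20:H1→d21:-→d22:-→d23:-→d24:H2→d25:-  best=H2
  ? 231.244.130.89  path d0:H3→d1:-→d2:-→d3:-→d4:-→d5:H5→d6:-→d7:-→d8:-→d9:-→d10:-→d11:-→d12:-→d13:-→d14:-→d15:-→d16:-→d17:-→d18:-→d19:-→d20:H1→d21:-→d22:-→d23:-→d24:H2→d25:-→d26:-→d27:-→d28:-→d29:-→d30:-→d31:-→d32:H4  best=H4
  add 202.128.84.252/32 -> H5 at depth 32

== LOOKUPS ==
["H1","H5","H6","H2","H5","H1","H2","H4"]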